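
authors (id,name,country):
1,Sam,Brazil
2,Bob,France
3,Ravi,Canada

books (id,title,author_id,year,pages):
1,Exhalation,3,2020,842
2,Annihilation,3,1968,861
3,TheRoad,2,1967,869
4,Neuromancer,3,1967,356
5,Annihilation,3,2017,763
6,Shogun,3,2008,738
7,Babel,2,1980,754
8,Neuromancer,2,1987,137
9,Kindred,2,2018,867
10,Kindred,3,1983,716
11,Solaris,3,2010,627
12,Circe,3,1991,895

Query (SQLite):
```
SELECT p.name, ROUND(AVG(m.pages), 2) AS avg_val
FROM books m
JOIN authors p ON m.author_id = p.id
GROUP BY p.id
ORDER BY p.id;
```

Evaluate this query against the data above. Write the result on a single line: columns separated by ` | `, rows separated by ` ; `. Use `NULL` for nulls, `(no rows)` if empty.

Bob | 656.75 ; Ravi | 724.75

Join each books row to its authors via author_id.
Group joined rows by authors.id; compute ROUND(AVG(m.pages), 2) per group.
  2: ids {3, 7, 8, 9} → ROUND(AVG(m.pages), 2)=656.75
  3: ids {1, 2, 4, 5, 6, 10, 11, 12} → ROUND(AVG(m.pages), 2)=724.75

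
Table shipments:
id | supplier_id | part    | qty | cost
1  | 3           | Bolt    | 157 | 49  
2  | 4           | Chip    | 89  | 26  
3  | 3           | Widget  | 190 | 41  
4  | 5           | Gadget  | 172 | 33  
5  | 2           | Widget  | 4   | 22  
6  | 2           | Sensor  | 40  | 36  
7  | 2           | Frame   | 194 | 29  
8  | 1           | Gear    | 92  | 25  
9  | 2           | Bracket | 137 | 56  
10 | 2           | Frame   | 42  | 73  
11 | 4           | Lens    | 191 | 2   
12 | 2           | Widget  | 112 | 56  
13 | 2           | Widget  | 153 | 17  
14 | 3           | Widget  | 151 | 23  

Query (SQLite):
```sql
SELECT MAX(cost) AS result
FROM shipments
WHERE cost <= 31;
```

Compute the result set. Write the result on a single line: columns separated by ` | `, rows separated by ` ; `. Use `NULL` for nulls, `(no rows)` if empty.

Rows where cost <= 31 → cost values: [26, 22, 29, 25, 2, 17, 23].
MAX of non-NULL values = 29.

29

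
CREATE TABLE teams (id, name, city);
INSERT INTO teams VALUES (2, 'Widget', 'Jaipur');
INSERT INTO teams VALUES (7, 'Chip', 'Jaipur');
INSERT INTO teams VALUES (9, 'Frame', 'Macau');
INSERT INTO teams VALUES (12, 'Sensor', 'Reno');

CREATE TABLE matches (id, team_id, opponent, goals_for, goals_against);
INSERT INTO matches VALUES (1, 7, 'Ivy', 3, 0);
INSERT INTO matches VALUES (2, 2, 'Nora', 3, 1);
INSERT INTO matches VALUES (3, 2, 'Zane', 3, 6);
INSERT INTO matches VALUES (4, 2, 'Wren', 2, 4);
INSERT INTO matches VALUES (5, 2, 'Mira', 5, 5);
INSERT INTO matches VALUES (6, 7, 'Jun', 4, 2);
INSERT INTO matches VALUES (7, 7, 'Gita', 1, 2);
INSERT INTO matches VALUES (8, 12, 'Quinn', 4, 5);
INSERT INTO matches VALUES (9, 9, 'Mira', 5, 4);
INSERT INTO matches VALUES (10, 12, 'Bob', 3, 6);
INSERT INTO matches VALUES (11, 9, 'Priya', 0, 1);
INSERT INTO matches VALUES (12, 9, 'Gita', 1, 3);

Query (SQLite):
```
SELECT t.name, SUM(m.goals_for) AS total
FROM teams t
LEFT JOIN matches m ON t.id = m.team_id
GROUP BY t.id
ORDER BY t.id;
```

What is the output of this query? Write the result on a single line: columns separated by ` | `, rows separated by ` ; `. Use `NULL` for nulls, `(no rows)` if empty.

LEFT JOIN keeps every teams row; unmatched ones get NULL for matches columns.
Group by teams.id and compute SUM(m.goals_for). SUM over an all-NULL group is NULL.
  2: ids {2, 3, 4, 5} → SUM(m.goals_for)=13
  7: ids {1, 6, 7} → SUM(m.goals_for)=8
  9: ids {9, 11, 12} → SUM(m.goals_for)=6
  12: ids {8, 10} → SUM(m.goals_for)=7

Widget | 13 ; Chip | 8 ; Frame | 6 ; Sensor | 7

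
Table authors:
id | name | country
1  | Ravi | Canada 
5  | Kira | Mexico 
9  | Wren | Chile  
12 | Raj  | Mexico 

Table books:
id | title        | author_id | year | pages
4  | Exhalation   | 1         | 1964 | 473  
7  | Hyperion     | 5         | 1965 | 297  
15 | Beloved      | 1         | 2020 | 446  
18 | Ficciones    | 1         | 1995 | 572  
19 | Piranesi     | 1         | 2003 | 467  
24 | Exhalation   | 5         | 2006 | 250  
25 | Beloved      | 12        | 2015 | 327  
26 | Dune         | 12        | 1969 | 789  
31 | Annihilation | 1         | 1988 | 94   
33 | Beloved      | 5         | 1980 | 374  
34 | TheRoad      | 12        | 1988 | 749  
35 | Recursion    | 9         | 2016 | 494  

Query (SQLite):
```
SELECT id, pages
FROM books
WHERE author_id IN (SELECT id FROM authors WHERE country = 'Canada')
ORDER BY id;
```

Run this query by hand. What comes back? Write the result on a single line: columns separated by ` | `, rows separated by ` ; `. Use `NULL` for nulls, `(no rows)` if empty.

4 | 473 ; 15 | 446 ; 18 | 572 ; 19 | 467 ; 31 | 94

Inner query: authors.id where country = 'Canada'.
Outer: keep books rows whose author_id is in that set.
Inner query → {1}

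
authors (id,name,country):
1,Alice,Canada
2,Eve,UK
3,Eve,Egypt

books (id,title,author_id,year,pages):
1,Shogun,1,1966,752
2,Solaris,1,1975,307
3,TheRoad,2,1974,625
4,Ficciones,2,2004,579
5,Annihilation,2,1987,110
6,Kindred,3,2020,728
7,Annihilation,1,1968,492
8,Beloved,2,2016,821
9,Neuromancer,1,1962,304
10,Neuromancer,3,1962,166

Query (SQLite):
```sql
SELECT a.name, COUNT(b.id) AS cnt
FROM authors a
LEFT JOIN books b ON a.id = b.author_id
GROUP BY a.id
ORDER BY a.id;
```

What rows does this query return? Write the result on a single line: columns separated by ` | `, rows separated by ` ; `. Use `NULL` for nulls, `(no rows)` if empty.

Alice | 4 ; Eve | 4 ; Eve | 2

LEFT JOIN keeps every authors row; unmatched ones get NULL for books columns.
Group by authors.id and compute COUNT(b.id). COUNT(col) of an all-NULL group is 0.
  1: ids {1, 2, 7, 9} → COUNT(b.id)=4
  2: ids {3, 4, 5, 8} → COUNT(b.id)=4
  3: ids {6, 10} → COUNT(b.id)=2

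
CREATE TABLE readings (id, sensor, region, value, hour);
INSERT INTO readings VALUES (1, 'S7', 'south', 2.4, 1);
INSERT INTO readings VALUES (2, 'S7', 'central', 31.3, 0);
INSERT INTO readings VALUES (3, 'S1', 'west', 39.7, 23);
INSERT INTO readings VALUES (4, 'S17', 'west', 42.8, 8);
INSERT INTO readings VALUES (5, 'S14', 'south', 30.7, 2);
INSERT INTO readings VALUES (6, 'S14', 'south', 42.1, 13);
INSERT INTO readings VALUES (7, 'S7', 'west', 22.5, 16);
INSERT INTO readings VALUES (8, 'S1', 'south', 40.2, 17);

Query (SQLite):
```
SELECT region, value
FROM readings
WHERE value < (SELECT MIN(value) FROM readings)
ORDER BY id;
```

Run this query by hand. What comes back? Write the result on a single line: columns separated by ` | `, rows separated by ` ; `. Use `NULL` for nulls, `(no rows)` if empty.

Scalar subquery: MIN(value) over all readings rows = 2.4.
Keep rows where value < that value.

(no rows)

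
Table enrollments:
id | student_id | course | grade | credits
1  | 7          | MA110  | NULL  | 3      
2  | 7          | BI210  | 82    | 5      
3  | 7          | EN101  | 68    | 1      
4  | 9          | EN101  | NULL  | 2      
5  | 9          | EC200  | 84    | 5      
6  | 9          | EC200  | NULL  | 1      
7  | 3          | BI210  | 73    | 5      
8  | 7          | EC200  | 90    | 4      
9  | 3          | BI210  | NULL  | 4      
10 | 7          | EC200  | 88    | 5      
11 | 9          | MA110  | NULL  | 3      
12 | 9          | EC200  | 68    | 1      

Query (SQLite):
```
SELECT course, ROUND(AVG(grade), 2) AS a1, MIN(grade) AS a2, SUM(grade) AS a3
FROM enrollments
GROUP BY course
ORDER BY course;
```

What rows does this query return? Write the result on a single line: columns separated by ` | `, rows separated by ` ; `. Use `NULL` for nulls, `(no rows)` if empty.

Group enrollments by course.
Per group compute: ROUND(AVG(grade), 2), MIN(grade), SUM(grade).
  BI210: ids {2, 7, 9} → ROUND(AVG(grade), 2)=77.5, MIN(grade)=73, SUM(grade)=155
  EC200: ids {5, 6, 8, 10, 12} → ROUND(AVG(grade), 2)=82.5, MIN(grade)=68, SUM(grade)=330
  EN101: ids {3, 4} → ROUND(AVG(grade), 2)=68, MIN(grade)=68, SUM(grade)=68
  MA110: ids {1, 11} → ROUND(AVG(grade), 2)=NULL, MIN(grade)=NULL, SUM(grade)=NULL

BI210 | 77.5 | 73 | 155 ; EC200 | 82.5 | 68 | 330 ; EN101 | 68 | 68 | 68 ; MA110 | NULL | NULL | NULL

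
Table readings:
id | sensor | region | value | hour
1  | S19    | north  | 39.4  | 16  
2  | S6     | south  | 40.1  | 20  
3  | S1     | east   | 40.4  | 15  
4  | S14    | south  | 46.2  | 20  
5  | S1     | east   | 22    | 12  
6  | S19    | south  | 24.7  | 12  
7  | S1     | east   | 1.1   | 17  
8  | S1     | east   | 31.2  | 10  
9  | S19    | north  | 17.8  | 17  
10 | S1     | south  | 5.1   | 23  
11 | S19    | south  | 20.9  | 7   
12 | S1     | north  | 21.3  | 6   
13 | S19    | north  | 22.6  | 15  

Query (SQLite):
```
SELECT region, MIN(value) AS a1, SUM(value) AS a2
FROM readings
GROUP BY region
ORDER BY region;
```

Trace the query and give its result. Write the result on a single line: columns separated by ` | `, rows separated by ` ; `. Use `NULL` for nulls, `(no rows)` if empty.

Group readings by region.
Per group compute: MIN(value), SUM(value).
  east: ids {3, 5, 7, 8} → MIN(value)=1.1, SUM(value)=94.7
  north: ids {1, 9, 12, 13} → MIN(value)=17.8, SUM(value)=101.1
  south: ids {2, 4, 6, 10, 11} → MIN(value)=5.1, SUM(value)=137

east | 1.1 | 94.7 ; north | 17.8 | 101.1 ; south | 5.1 | 137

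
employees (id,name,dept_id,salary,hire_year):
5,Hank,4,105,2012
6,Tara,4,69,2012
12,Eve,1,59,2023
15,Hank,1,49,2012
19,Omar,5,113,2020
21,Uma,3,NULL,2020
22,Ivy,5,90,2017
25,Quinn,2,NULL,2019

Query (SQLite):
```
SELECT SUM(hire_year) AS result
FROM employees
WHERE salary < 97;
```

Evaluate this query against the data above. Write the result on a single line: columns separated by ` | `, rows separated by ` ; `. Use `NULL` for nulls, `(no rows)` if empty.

8064

Rows where salary < 97 → hire_year values: [2012, 2023, 2012, 2017].
SUM of non-NULL values = 8064.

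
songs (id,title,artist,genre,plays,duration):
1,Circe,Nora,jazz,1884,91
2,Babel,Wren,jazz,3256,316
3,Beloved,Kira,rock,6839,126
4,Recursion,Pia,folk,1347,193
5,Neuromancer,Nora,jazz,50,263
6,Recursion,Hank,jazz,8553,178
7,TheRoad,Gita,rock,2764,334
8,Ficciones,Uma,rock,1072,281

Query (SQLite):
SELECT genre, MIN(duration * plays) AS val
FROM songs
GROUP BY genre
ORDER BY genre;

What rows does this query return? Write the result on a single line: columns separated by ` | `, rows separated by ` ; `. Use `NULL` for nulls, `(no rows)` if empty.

folk | 259971 ; jazz | 13150 ; rock | 301232

For each row compute duration * plays.
Group by genre; take MIN of the expression per group.
  folk: ids {4} → MIN(duration * plays)=259971
  jazz: ids {1, 2, 5, 6} → MIN(duration * plays)=13150
  rock: ids {3, 7, 8} → MIN(duration * plays)=301232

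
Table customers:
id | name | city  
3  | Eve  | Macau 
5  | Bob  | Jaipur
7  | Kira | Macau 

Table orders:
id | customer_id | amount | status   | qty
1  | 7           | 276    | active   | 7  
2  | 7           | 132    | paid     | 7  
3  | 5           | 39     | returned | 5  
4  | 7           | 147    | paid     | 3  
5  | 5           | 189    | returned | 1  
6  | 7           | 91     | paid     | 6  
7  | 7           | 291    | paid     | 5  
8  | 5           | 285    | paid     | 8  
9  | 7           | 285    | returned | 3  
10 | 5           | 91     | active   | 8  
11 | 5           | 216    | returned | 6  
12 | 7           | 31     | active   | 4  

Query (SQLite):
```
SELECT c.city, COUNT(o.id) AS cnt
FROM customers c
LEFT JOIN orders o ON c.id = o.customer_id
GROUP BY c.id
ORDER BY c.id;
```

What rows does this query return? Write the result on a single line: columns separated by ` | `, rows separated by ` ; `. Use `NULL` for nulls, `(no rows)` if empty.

Macau | 0 ; Jaipur | 5 ; Macau | 7

LEFT JOIN keeps every customers row; unmatched ones get NULL for orders columns.
Group by customers.id and compute COUNT(o.id). COUNT(col) of an all-NULL group is 0.
  3: ids {—} → COUNT(o.id)=0
  5: ids {3, 5, 8, 10, 11} → COUNT(o.id)=5
  7: ids {1, 2, 4, 6, 7, 9, 12} → COUNT(o.id)=7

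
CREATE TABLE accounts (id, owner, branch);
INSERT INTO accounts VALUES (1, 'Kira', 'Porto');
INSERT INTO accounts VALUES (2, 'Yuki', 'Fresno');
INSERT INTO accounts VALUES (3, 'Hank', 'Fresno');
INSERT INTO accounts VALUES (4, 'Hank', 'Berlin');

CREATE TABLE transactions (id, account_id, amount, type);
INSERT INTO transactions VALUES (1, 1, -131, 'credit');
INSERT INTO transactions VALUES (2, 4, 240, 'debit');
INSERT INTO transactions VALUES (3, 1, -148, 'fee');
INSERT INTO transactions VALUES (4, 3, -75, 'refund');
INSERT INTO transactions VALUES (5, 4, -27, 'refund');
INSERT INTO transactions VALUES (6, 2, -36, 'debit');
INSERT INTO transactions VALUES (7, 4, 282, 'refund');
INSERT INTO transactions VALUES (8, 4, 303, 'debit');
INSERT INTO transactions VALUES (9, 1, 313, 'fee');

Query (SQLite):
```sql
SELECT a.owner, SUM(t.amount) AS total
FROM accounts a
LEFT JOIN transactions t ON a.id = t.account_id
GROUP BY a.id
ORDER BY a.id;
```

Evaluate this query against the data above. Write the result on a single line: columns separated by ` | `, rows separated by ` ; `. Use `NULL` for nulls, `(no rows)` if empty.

Kira | 34 ; Yuki | -36 ; Hank | -75 ; Hank | 798

LEFT JOIN keeps every accounts row; unmatched ones get NULL for transactions columns.
Group by accounts.id and compute SUM(t.amount). SUM over an all-NULL group is NULL.
  1: ids {1, 3, 9} → SUM(t.amount)=34
  2: ids {6} → SUM(t.amount)=-36
  3: ids {4} → SUM(t.amount)=-75
  4: ids {2, 5, 7, 8} → SUM(t.amount)=798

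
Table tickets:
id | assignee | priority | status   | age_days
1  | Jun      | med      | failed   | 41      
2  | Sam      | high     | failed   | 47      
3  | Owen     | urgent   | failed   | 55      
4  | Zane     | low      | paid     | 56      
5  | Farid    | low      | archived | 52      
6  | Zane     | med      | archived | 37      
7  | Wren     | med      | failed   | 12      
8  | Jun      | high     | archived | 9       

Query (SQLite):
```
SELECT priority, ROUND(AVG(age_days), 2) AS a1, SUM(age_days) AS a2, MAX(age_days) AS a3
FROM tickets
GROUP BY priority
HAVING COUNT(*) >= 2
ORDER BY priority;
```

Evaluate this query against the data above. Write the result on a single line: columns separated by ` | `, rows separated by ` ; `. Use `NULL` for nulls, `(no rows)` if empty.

high | 28 | 56 | 47 ; low | 54 | 108 | 56 ; med | 30 | 90 | 41

Group tickets by priority.
Per group compute: ROUND(AVG(age_days), 2), SUM(age_days), MAX(age_days).
HAVING: drop groups with fewer than 2 rows.
  high: ids {2, 8} → ROUND(AVG(age_days), 2)=28, SUM(age_days)=56, MAX(age_days)=47
  low: ids {4, 5} → ROUND(AVG(age_days), 2)=54, SUM(age_days)=108, MAX(age_days)=56
  med: ids {1, 6, 7} → ROUND(AVG(age_days), 2)=30, SUM(age_days)=90, MAX(age_days)=41
  urgent: ids {3} → ROUND(AVG(age_days), 2)=55, SUM(age_days)=55, MAX(age_days)=55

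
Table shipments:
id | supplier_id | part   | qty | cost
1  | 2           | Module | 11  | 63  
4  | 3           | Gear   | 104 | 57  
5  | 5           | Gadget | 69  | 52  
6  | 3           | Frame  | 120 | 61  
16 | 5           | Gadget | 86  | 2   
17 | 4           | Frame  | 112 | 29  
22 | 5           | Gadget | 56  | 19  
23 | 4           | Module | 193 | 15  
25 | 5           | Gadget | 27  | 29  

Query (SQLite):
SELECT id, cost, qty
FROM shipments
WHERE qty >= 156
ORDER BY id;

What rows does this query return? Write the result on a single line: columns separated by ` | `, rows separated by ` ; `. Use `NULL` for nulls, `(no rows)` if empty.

qty >= 156: ids {23}

23 | 15 | 193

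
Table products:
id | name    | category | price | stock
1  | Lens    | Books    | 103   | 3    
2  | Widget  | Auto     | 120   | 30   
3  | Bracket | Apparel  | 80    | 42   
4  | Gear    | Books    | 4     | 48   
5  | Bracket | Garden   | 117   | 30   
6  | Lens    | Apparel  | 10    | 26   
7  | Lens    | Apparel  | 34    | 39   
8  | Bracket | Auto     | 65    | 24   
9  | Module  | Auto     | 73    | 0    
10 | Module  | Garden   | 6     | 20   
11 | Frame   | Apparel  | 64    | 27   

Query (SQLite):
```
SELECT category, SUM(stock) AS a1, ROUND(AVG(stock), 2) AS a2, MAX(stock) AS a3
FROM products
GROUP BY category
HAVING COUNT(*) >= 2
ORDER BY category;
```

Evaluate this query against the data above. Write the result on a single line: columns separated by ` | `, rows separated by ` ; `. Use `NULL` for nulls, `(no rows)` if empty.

Group products by category.
Per group compute: SUM(stock), ROUND(AVG(stock), 2), MAX(stock).
HAVING: drop groups with fewer than 2 rows.
  Apparel: ids {3, 6, 7, 11} → SUM(stock)=134, ROUND(AVG(stock), 2)=33.5, MAX(stock)=42
  Auto: ids {2, 8, 9} → SUM(stock)=54, ROUND(AVG(stock), 2)=18, MAX(stock)=30
  Books: ids {1, 4} → SUM(stock)=51, ROUND(AVG(stock), 2)=25.5, MAX(stock)=48
  Garden: ids {5, 10} → SUM(stock)=50, ROUND(AVG(stock), 2)=25, MAX(stock)=30

Apparel | 134 | 33.5 | 42 ; Auto | 54 | 18 | 30 ; Books | 51 | 25.5 | 48 ; Garden | 50 | 25 | 30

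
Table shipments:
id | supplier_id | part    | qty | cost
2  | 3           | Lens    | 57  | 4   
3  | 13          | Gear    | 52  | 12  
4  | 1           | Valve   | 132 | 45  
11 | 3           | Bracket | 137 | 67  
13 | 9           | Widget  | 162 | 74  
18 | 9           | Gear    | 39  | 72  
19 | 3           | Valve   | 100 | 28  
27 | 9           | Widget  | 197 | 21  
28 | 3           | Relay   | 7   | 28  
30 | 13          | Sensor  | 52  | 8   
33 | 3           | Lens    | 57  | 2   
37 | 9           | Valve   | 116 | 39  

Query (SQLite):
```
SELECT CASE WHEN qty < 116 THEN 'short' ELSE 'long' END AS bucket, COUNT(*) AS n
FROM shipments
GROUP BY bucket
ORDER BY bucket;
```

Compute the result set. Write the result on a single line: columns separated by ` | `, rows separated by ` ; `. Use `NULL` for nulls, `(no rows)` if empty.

Bucket rows by qty < 116 → 'short' else 'long'; count each bucket.

long | 5 ; short | 7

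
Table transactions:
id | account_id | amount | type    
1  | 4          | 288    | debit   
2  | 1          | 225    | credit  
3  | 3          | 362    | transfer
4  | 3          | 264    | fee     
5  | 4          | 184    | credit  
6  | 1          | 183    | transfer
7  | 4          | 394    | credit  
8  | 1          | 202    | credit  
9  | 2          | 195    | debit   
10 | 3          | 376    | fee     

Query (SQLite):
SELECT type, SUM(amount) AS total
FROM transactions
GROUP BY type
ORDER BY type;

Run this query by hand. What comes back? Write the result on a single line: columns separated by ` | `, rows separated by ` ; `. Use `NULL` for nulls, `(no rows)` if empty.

credit | 1005 ; debit | 483 ; fee | 640 ; transfer | 545

Partition transactions by type; compute SUM(amount) within each group.
  credit: ids {2, 5, 7, 8} → SUM(amount)=1005
  debit: ids {1, 9} → SUM(amount)=483
  fee: ids {4, 10} → SUM(amount)=640
  transfer: ids {3, 6} → SUM(amount)=545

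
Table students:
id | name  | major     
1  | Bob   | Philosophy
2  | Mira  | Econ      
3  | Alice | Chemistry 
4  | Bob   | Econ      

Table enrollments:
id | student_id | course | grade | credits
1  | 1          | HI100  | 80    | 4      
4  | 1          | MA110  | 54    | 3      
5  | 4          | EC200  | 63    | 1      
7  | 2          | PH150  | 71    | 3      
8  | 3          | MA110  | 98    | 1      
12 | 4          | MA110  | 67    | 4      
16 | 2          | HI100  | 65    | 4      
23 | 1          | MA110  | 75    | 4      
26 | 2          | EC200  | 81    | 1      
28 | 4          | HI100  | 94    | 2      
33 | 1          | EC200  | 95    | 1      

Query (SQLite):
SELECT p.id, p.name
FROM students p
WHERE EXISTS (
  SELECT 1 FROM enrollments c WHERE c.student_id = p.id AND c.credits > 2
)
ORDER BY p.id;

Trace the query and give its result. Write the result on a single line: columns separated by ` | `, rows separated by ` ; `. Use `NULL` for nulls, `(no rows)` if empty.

For each students row, check whether any enrollments with matching student_id has credits > 2.
Keep rows where that is true.

1 | Bob ; 2 | Mira ; 4 | Bob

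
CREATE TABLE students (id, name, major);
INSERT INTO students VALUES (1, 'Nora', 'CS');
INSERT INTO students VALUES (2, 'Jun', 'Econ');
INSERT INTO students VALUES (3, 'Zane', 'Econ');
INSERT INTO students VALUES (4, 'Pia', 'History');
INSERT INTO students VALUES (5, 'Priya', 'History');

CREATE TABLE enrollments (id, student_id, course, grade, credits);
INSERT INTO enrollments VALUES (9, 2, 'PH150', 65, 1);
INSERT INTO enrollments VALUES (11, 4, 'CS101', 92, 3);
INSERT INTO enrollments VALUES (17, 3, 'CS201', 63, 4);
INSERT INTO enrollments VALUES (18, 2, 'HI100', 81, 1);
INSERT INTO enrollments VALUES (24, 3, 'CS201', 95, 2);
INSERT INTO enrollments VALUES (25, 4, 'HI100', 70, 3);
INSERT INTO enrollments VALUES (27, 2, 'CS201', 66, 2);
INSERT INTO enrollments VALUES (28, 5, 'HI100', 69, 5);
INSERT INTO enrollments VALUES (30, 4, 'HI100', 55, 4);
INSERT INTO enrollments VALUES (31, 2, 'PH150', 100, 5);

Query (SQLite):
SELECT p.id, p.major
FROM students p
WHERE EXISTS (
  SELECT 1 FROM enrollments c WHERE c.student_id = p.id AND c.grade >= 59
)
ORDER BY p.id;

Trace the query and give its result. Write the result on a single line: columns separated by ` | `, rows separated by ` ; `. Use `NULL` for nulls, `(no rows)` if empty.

2 | Econ ; 3 | Econ ; 4 | History ; 5 | History

For each students row, check whether any enrollments with matching student_id has grade >= 59.
Keep rows where that is true.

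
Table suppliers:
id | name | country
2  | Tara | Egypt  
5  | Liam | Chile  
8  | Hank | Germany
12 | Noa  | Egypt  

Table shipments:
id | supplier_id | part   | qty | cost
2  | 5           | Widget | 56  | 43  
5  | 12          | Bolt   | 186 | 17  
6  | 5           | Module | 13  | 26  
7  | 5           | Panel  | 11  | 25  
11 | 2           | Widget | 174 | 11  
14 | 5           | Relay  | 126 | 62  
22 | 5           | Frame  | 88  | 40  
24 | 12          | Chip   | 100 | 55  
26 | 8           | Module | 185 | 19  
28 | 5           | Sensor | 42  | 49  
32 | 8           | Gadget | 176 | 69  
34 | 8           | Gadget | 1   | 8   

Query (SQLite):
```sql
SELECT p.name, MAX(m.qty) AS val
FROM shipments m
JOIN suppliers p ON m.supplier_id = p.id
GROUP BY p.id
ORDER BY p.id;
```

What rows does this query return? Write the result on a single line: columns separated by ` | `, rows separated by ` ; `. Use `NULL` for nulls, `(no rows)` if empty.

Tara | 174 ; Liam | 126 ; Hank | 185 ; Noa | 186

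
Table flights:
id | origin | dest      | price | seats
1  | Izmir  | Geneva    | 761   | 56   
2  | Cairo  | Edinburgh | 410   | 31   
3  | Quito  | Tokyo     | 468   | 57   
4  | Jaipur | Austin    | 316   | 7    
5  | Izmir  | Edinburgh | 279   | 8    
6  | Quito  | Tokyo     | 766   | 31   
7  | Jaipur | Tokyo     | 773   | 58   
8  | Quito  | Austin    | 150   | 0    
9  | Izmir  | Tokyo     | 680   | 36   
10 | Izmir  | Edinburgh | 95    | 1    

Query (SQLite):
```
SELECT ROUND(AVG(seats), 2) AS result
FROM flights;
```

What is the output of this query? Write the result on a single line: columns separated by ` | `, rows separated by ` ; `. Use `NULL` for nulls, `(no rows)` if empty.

All seats values: [56, 31, 57, 7, 8, 31, 58, 0, 36, 1].
AVG = 285 / 10 (rounded to 2 dp).

28.5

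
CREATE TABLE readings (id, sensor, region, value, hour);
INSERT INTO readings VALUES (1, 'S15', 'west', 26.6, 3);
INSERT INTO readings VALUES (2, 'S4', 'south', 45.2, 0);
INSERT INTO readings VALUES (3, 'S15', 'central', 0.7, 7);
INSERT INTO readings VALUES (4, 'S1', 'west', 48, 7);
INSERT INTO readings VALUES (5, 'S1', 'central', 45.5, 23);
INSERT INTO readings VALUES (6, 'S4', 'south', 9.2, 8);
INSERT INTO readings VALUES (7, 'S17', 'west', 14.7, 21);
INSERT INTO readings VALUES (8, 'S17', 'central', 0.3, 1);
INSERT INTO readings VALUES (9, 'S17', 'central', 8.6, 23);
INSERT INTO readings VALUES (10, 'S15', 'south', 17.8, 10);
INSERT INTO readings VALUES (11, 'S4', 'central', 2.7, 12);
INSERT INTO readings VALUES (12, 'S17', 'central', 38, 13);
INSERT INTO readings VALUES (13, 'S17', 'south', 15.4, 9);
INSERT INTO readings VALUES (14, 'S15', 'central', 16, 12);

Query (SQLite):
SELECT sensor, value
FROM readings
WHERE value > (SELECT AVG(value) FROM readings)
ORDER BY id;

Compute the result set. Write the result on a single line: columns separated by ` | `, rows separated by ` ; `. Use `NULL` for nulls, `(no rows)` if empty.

Scalar subquery: AVG(value) over all readings rows = 20.621429 (≈; comparison uses full precision).
Keep rows where value > that value.

S15 | 26.6 ; S4 | 45.2 ; S1 | 48 ; S1 | 45.5 ; S17 | 38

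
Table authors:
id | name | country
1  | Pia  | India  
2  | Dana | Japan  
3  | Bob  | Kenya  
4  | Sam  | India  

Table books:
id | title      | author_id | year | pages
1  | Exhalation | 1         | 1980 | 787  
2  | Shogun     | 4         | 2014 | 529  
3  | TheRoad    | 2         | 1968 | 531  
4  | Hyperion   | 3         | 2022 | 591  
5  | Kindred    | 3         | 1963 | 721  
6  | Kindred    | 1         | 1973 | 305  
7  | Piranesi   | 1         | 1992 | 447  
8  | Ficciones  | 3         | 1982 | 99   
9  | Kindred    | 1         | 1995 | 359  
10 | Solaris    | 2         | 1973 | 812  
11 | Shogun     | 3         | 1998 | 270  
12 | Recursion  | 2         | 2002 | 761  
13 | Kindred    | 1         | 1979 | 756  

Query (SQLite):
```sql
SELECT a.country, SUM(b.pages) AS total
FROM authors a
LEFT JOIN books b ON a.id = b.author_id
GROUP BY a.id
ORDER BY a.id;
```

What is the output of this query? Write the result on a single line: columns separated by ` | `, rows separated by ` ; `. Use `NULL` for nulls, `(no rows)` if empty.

India | 2654 ; Japan | 2104 ; Kenya | 1681 ; India | 529

LEFT JOIN keeps every authors row; unmatched ones get NULL for books columns.
Group by authors.id and compute SUM(b.pages). SUM over an all-NULL group is NULL.
  1: ids {1, 6, 7, 9, 13} → SUM(b.pages)=2654
  2: ids {3, 10, 12} → SUM(b.pages)=2104
  3: ids {4, 5, 8, 11} → SUM(b.pages)=1681
  4: ids {2} → SUM(b.pages)=529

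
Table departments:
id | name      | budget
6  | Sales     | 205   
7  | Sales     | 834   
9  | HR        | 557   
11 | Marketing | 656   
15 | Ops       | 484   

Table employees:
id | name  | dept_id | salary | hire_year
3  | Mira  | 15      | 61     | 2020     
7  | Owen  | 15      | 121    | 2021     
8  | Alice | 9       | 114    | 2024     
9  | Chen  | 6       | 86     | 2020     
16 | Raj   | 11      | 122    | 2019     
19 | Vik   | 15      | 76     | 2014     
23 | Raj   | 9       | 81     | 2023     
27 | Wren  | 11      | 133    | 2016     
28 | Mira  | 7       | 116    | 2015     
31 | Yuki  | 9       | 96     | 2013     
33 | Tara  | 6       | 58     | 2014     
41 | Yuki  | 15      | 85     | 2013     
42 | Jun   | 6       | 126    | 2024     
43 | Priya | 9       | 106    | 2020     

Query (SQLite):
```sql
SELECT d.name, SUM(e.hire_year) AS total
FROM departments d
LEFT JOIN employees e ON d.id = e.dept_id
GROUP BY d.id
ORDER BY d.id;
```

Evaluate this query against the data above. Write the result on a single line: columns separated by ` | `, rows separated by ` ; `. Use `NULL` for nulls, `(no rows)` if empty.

Sales | 6058 ; Sales | 2015 ; HR | 8080 ; Marketing | 4035 ; Ops | 8068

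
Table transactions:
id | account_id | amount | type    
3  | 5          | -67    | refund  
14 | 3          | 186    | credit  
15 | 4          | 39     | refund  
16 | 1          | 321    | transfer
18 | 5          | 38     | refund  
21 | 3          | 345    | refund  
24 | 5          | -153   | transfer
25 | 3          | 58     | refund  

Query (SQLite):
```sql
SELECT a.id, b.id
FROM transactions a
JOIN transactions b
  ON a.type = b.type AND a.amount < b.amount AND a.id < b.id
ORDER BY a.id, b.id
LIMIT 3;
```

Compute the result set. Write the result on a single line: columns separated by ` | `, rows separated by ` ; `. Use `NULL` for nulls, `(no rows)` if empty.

Pairs (a,b) with same type, a.amount < b.amount, a.id < b.id.
type groups: credit:{14} refund:{3,15,18,21,25} transfer:{16,24}
Ordered by (a.id, b.id); first 3.

3 | 15 ; 3 | 18 ; 3 | 21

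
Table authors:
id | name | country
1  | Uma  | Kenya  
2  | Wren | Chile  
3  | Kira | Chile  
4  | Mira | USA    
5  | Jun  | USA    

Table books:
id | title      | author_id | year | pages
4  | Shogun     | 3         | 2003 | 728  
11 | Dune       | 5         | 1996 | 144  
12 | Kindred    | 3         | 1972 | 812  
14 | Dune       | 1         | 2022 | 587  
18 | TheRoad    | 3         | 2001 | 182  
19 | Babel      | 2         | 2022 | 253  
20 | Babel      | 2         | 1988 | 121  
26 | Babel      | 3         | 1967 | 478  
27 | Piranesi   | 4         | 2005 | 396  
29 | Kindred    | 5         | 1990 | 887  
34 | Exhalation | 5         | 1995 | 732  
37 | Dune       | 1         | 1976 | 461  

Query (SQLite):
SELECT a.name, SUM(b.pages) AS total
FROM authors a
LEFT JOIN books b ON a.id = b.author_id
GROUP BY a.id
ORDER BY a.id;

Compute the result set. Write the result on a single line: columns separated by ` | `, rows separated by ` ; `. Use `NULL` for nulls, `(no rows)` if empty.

Uma | 1048 ; Wren | 374 ; Kira | 2200 ; Mira | 396 ; Jun | 1763

LEFT JOIN keeps every authors row; unmatched ones get NULL for books columns.
Group by authors.id and compute SUM(b.pages). SUM over an all-NULL group is NULL.
  1: ids {14, 37} → SUM(b.pages)=1048
  2: ids {19, 20} → SUM(b.pages)=374
  3: ids {4, 12, 18, 26} → SUM(b.pages)=2200
  4: ids {27} → SUM(b.pages)=396
  5: ids {11, 29, 34} → SUM(b.pages)=1763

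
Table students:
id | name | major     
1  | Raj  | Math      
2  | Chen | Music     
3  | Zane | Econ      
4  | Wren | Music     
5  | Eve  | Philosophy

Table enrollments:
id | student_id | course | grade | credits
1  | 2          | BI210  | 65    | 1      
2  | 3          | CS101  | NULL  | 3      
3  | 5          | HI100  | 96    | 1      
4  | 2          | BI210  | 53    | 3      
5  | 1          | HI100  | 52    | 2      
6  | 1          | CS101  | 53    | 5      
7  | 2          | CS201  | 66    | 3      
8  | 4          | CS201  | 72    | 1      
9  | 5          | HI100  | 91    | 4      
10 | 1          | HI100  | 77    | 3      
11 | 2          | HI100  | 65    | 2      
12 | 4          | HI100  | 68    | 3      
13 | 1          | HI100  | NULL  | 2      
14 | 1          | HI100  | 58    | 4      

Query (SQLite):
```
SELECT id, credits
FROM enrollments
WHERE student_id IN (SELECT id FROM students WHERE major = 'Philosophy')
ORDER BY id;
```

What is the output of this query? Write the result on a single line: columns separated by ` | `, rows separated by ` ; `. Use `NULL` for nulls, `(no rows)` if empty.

3 | 1 ; 9 | 4

Inner query: students.id where major = 'Philosophy'.
Outer: keep enrollments rows whose student_id is in that set.
Inner query → {5}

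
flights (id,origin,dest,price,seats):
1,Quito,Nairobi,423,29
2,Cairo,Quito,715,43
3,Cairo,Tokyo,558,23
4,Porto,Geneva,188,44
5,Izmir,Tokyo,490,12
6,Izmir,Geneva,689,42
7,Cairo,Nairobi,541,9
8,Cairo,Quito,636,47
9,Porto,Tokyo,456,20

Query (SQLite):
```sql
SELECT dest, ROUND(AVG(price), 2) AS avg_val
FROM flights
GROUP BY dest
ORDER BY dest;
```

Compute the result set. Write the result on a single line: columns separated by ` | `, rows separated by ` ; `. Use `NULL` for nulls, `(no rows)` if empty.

Partition flights by dest; compute ROUND(AVG(price), 2) within each group.
  Geneva: ids {4, 6} → ROUND(AVG(price), 2)=438.5
  Nairobi: ids {1, 7} → ROUND(AVG(price), 2)=482
  Quito: ids {2, 8} → ROUND(AVG(price), 2)=675.5
  Tokyo: ids {3, 5, 9} → ROUND(AVG(price), 2)=501.33

Geneva | 438.5 ; Nairobi | 482 ; Quito | 675.5 ; Tokyo | 501.33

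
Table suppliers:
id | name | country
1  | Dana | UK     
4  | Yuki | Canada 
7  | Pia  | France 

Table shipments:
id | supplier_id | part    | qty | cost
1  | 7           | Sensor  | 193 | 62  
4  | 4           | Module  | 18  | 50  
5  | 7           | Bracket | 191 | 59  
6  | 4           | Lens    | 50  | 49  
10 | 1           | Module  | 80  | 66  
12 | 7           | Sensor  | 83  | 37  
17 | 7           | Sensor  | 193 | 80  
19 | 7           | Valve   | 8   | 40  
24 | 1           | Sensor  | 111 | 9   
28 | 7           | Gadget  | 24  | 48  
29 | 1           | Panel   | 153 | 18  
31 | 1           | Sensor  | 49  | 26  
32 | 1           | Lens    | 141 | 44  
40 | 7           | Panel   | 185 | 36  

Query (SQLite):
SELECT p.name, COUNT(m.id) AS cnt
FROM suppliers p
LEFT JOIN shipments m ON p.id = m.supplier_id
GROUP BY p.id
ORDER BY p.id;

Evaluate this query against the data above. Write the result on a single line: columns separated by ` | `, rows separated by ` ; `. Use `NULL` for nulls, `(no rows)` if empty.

Dana | 5 ; Yuki | 2 ; Pia | 7

LEFT JOIN keeps every suppliers row; unmatched ones get NULL for shipments columns.
Group by suppliers.id and compute COUNT(m.id). COUNT(col) of an all-NULL group is 0.
  1: ids {10, 24, 29, 31, 32} → COUNT(m.id)=5
  4: ids {4, 6} → COUNT(m.id)=2
  7: ids {1, 5, 12, 17, 19, 28, 40} → COUNT(m.id)=7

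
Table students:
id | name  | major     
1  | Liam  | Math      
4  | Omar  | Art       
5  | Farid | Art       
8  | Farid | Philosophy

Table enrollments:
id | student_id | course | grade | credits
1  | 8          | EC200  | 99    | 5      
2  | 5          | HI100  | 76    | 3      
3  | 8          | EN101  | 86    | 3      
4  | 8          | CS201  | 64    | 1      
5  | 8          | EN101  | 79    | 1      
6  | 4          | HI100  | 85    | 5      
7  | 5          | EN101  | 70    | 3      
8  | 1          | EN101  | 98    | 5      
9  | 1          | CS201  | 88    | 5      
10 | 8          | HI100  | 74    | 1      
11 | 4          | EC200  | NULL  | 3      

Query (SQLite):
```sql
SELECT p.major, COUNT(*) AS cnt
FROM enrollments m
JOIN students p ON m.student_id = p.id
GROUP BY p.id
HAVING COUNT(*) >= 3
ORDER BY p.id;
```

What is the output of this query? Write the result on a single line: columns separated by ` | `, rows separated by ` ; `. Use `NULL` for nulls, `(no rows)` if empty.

Philosophy | 5

Join each enrollments row to its students via student_id.
Group joined rows by students.id; compute COUNT(*) per group.
HAVING: keep groups with count ≥ 3.
  1: ids {8, 9} → COUNT(*)=2
  4: ids {6, 11} → COUNT(*)=2
  5: ids {2, 7} → COUNT(*)=2
  8: ids {1, 3, 4, 5, 10} → COUNT(*)=5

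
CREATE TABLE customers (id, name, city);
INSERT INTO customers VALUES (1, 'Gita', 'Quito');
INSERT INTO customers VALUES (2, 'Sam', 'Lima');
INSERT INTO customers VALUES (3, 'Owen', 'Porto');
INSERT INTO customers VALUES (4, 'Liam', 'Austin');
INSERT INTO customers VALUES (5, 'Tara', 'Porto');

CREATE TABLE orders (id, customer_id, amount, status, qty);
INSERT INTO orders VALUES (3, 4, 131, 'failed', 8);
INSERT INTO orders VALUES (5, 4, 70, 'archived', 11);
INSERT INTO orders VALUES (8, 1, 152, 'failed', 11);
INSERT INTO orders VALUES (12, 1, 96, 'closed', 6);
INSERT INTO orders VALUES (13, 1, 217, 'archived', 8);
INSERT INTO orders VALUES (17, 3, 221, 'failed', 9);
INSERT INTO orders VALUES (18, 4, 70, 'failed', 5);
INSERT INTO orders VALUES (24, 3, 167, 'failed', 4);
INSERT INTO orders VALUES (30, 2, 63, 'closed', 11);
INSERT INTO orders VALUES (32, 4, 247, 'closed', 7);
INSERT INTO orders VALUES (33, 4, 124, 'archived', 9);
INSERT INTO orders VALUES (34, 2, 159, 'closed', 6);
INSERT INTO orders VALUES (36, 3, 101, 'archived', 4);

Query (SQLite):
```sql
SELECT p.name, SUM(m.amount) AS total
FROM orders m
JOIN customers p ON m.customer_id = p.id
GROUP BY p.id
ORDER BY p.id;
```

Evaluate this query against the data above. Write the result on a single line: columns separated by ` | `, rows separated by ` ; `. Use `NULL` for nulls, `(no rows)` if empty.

Gita | 465 ; Sam | 222 ; Owen | 489 ; Liam | 642

Join each orders row to its customers via customer_id.
Group joined rows by customers.id; compute SUM(m.amount) per group.
  1: ids {8, 12, 13} → SUM(m.amount)=465
  2: ids {30, 34} → SUM(m.amount)=222
  3: ids {17, 24, 36} → SUM(m.amount)=489
  4: ids {3, 5, 18, 32, 33} → SUM(m.amount)=642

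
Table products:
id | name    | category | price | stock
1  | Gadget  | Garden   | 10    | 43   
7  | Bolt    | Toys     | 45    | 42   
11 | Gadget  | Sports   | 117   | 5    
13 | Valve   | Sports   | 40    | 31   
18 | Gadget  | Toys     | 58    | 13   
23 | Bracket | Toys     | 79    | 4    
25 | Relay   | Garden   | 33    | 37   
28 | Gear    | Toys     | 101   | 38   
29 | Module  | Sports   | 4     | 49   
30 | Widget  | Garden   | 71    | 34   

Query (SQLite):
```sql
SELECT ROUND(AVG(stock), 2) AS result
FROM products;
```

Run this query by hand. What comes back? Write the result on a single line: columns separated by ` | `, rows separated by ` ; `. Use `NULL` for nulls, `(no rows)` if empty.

29.6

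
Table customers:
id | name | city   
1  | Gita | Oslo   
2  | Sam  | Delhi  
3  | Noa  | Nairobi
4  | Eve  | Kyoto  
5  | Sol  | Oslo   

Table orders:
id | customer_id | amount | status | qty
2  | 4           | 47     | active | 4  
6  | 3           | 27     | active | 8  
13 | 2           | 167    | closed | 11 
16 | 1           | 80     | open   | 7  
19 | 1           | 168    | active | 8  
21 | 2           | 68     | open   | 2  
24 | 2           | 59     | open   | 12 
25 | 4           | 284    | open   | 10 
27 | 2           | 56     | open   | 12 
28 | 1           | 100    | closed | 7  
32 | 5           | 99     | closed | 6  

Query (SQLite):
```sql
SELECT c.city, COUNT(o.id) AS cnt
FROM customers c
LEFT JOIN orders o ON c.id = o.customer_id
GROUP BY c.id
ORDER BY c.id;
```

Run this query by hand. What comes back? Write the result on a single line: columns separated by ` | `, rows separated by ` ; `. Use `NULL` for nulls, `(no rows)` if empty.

Oslo | 3 ; Delhi | 4 ; Nairobi | 1 ; Kyoto | 2 ; Oslo | 1

LEFT JOIN keeps every customers row; unmatched ones get NULL for orders columns.
Group by customers.id and compute COUNT(o.id). COUNT(col) of an all-NULL group is 0.
  1: ids {16, 19, 28} → COUNT(o.id)=3
  2: ids {13, 21, 24, 27} → COUNT(o.id)=4
  3: ids {6} → COUNT(o.id)=1
  4: ids {2, 25} → COUNT(o.id)=2
  5: ids {32} → COUNT(o.id)=1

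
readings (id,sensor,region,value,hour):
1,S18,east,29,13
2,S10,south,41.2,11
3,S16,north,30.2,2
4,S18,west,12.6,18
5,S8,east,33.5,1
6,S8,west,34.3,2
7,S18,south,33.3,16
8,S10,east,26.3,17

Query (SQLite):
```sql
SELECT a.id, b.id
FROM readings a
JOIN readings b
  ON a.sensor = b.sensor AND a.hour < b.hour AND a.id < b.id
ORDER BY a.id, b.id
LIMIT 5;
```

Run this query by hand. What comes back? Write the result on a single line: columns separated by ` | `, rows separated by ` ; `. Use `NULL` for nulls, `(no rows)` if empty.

1 | 4 ; 1 | 7 ; 2 | 8 ; 5 | 6

Pairs (a,b) with same sensor, a.hour < b.hour, a.id < b.id.
sensor groups: S10:{2,8} S16:{3} S18:{1,4,7} S8:{5,6}
Ordered by (a.id, b.id); first 5.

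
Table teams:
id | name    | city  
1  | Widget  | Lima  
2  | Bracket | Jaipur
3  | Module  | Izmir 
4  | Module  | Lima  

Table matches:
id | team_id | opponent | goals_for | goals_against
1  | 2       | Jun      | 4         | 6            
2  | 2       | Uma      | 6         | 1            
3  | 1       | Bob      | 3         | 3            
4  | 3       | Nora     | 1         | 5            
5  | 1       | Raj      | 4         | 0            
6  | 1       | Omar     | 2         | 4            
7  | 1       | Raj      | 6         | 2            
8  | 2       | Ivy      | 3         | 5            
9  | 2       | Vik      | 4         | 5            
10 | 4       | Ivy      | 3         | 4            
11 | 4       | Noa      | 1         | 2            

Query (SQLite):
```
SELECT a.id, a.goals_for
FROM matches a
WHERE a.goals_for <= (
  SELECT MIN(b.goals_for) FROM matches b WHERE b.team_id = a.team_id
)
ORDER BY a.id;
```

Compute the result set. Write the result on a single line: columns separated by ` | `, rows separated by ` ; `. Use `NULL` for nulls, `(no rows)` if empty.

4 | 1 ; 6 | 2 ; 8 | 3 ; 11 | 1

For each matches row a, compute MIN(goals_for) over rows sharing a.team_id.
Keep row a if a.goals_for <= that per-group MIN.
  team_id=1: MIN(goals_for) = 2
  team_id=2: MIN(goals_for) = 3
  team_id=3: MIN(goals_for) = 1
  team_id=4: MIN(goals_for) = 1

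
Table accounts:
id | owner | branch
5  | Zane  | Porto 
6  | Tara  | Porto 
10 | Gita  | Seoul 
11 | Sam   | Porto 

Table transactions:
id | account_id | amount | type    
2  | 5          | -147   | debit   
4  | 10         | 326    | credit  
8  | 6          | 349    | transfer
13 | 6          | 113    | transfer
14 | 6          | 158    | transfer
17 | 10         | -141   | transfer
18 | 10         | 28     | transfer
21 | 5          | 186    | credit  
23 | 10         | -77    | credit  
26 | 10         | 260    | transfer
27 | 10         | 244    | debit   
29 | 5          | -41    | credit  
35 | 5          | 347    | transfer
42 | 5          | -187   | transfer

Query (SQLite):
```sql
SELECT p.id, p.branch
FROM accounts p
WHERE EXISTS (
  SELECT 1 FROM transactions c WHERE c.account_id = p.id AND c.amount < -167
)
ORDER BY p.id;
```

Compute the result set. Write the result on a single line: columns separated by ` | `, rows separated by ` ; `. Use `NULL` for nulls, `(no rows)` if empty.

For each accounts row, check whether any transactions with matching account_id has amount < -167.
Keep rows where that is true.

5 | Porto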